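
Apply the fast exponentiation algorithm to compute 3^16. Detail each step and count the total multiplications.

Computing 3^16 by squaring (build up from 3^1; each line after the first costs one multiplication):

3^1 = 3
3^2 = (3^1)^2 = 3^2 = 9
3^4 = (3^2)^2 = 9^2 = 81
3^8 = (3^4)^2 = 81^2 = 6561
3^16 = (3^8)^2 = 6561^2 = 43046721

Result: 43046721
Multiplications needed: 4 (4 lines after 3^1)

3^16 = 43046721. Using exponentiation by squaring, this requires 4 multiplications. The key idea: if the exponent is even, square the half-power; if odd, multiply by the base once.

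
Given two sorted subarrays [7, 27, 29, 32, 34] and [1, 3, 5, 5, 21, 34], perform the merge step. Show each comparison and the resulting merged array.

Merging process:

Compare 7 vs 1: take 1 from right. Merged: [1]
Compare 7 vs 3: take 3 from right. Merged: [1, 3]
Compare 7 vs 5: take 5 from right. Merged: [1, 3, 5]
Compare 7 vs 5: take 5 from right. Merged: [1, 3, 5, 5]
Compare 7 vs 21: take 7 from left. Merged: [1, 3, 5, 5, 7]
Compare 27 vs 21: take 21 from right. Merged: [1, 3, 5, 5, 7, 21]
Compare 27 vs 34: take 27 from left. Merged: [1, 3, 5, 5, 7, 21, 27]
Compare 29 vs 34: take 29 from left. Merged: [1, 3, 5, 5, 7, 21, 27, 29]
Compare 32 vs 34: take 32 from left. Merged: [1, 3, 5, 5, 7, 21, 27, 29, 32]
Compare 34 vs 34: take 34 from left. Merged: [1, 3, 5, 5, 7, 21, 27, 29, 32, 34]
Append remaining from right: [34]. Merged: [1, 3, 5, 5, 7, 21, 27, 29, 32, 34, 34]

Final merged array: [1, 3, 5, 5, 7, 21, 27, 29, 32, 34, 34]
Total comparisons: 10

The merged array is [1, 3, 5, 5, 7, 21, 27, 29, 32, 34, 34], requiring 10 comparisons. The merge step runs in O(n) time where n is the total number of elements.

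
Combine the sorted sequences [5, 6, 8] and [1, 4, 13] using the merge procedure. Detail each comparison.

Merging process:

Compare 5 vs 1: take 1 from right. Merged: [1]
Compare 5 vs 4: take 4 from right. Merged: [1, 4]
Compare 5 vs 13: take 5 from left. Merged: [1, 4, 5]
Compare 6 vs 13: take 6 from left. Merged: [1, 4, 5, 6]
Compare 8 vs 13: take 8 from left. Merged: [1, 4, 5, 6, 8]
Append remaining from right: [13]. Merged: [1, 4, 5, 6, 8, 13]

Final merged array: [1, 4, 5, 6, 8, 13]
Total comparisons: 5

The merged array is [1, 4, 5, 6, 8, 13], requiring 5 comparisons. The merge step runs in O(n) time where n is the total number of elements.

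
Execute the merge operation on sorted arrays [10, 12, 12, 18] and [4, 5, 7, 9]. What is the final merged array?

Merging process:

Compare 10 vs 4: take 4 from right. Merged: [4]
Compare 10 vs 5: take 5 from right. Merged: [4, 5]
Compare 10 vs 7: take 7 from right. Merged: [4, 5, 7]
Compare 10 vs 9: take 9 from right. Merged: [4, 5, 7, 9]
Append remaining from left: [10, 12, 12, 18]. Merged: [4, 5, 7, 9, 10, 12, 12, 18]

Final merged array: [4, 5, 7, 9, 10, 12, 12, 18]
Total comparisons: 4

The merged array is [4, 5, 7, 9, 10, 12, 12, 18], requiring 4 comparisons. The merge step runs in O(n) time where n is the total number of elements.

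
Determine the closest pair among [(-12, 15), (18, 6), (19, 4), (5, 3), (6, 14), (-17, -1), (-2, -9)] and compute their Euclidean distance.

Computing all pairwise distances among 7 points:

d((-12, 15), (18, 6)) = 31.3209
d((-12, 15), (19, 4)) = 32.8938
d((-12, 15), (5, 3)) = 20.8087
d((-12, 15), (6, 14)) = 18.0278
d((-12, 15), (-17, -1)) = 16.7631
d((-12, 15), (-2, -9)) = 26.0
d((18, 6), (19, 4)) = 2.2361 <-- minimum
d((18, 6), (5, 3)) = 13.3417
d((18, 6), (6, 14)) = 14.4222
d((18, 6), (-17, -1)) = 35.6931
d((18, 6), (-2, -9)) = 25.0
d((19, 4), (5, 3)) = 14.0357
d((19, 4), (6, 14)) = 16.4012
d((19, 4), (-17, -1)) = 36.3456
d((19, 4), (-2, -9)) = 24.6982
d((5, 3), (6, 14)) = 11.0454
d((5, 3), (-17, -1)) = 22.3607
d((5, 3), (-2, -9)) = 13.8924
d((6, 14), (-17, -1)) = 27.4591
d((6, 14), (-2, -9)) = 24.3516
d((-17, -1), (-2, -9)) = 17.0

Closest pair: (18, 6) and (19, 4) with distance 2.2361

The closest pair is (18, 6) and (19, 4) with Euclidean distance 2.2361. For 7 points, brute-force pairwise comparison is shown above. For large n, the divide-and-conquer algorithm (sort by x, recurse on halves, check the dividing strip) achieves O(n log n).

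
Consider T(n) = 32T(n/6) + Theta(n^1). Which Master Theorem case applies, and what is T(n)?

Master Theorem for T(n) = 32T(n/6) + O(n^1):

a = 32, b = 6, c = 1
log_b(a) = log_6(32) = 1.9343

Case 1: c = 1 < log_6(32) = 1.9343
T(n) = O(n^(log_6 32))

For T(n) = 32T(n/6) + O(n^1): log_6(32) = 1.9343. This is Case 1 of the Master Theorem (c < log_b(a), work dominated by leaves), giving O(n^(log_6 32)).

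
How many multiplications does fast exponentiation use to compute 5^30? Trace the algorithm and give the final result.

Computing 5^30 by squaring (build up from 5^1; each line after the first costs one multiplication):

5^1 = 5
5^2 = (5^1)^2 = 5^2 = 25
5^3 = 5 * 5^2 = 5 * 25 = 125
5^6 = (5^3)^2 = 125^2 = 15625
5^7 = 5 * 5^6 = 5 * 15625 = 78125
5^14 = (5^7)^2 = 78125^2 = 6103515625
5^15 = 5 * 5^14 = 5 * 6103515625 = 30517578125
5^30 = (5^15)^2 = 30517578125^2 = 931322574615478515625

Result: 931322574615478515625
Multiplications needed: 7 (7 lines after 5^1)

5^30 = 931322574615478515625. Using exponentiation by squaring, this requires 7 multiplications. The key idea: if the exponent is even, square the half-power; if odd, multiply by the base once.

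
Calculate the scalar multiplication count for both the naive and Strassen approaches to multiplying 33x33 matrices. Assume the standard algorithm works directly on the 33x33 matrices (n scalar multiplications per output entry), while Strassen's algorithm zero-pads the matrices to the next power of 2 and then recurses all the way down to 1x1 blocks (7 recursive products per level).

Matrix multiplication for 33x33 matrices:

Strassen's algorithm requires power-of-2 dimensions. Pad 33x33 to 64x64 (next power of 2).

Standard algorithm: 33^3 = 35937 multiplications
Strassen's algorithm: 7^(log2(64)) = 7^6 = 117649 multiplications
Difference: 35937 - 117649 = -81712 (Strassen uses MORE here due to padding overhead — for small or just-over-power-of-2 n, padding can outweigh the per-level savings)

Standard: 35937 multiplications (33^3). Strassen: 117649 multiplications (7^6, after padding to 64x64). Strassen reduces 8 recursive multiplications to 7 at each level.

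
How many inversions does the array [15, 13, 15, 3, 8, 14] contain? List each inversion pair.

Finding inversions in [15, 13, 15, 3, 8, 14]:

(0, 1): arr[0]=15 > arr[1]=13
(0, 3): arr[0]=15 > arr[3]=3
(0, 4): arr[0]=15 > arr[4]=8
(0, 5): arr[0]=15 > arr[5]=14
(1, 3): arr[1]=13 > arr[3]=3
(1, 4): arr[1]=13 > arr[4]=8
(2, 3): arr[2]=15 > arr[3]=3
(2, 4): arr[2]=15 > arr[4]=8
(2, 5): arr[2]=15 > arr[5]=14

Total inversions: 9

The array has 9 inversion(s): (0,1), (0,3), (0,4), (0,5), (1,3), (1,4), (2,3), (2,4), (2,5). Each pair (i,j) satisfies i < j and arr[i] > arr[j].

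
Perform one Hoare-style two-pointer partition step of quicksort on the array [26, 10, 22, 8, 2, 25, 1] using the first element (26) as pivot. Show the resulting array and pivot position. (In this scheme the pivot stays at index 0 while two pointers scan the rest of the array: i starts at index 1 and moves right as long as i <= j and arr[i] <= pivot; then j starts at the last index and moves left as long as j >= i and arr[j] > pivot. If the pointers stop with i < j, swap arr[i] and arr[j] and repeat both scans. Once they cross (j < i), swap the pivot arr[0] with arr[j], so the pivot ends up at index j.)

Hoare-style two-pointer partition with pivot = 26:

Initial array: [26, 10, 22, 8, 2, 25, 1]

Pointers start at i = 1, j = 6.
i ends at 7, j ends at 6: the pointers have crossed (j < i), so scanning stops.

Swap pivot arr[0] with arr[6] to place pivot at position 6: [1, 10, 22, 8, 2, 25, 26]
Pivot position: 6

After partitioning with pivot 26, the array becomes [1, 10, 22, 8, 2, 25, 26]. The pivot is placed at index 6. All elements to the left of the pivot are <= 26, and all elements to the right are > 26.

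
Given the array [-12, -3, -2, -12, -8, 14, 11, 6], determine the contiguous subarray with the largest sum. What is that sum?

Using Kadane's algorithm on [-12, -3, -2, -12, -8, 14, 11, 6]:

Scanning through the array:
Position 1 (value -3): max_ending_here = -3, max_so_far = -3
Position 2 (value -2): max_ending_here = -2, max_so_far = -2
Position 3 (value -12): max_ending_here = -12, max_so_far = -2
Position 4 (value -8): max_ending_here = -8, max_so_far = -2
Position 5 (value 14): max_ending_here = 14, max_so_far = 14
Position 6 (value 11): max_ending_here = 25, max_so_far = 25
Position 7 (value 6): max_ending_here = 31, max_so_far = 31

Maximum subarray: [14, 11, 6]
Maximum sum: 31

The maximum subarray is [14, 11, 6] with sum 31. This subarray runs from index 5 to index 7.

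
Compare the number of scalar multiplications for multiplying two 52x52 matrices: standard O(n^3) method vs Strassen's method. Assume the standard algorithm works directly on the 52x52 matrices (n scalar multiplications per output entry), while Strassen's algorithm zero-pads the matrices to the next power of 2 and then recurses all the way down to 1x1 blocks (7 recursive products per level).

Matrix multiplication for 52x52 matrices:

Strassen's algorithm requires power-of-2 dimensions. Pad 52x52 to 64x64 (next power of 2).

Standard algorithm: 52^3 = 140608 multiplications
Strassen's algorithm: 7^(log2(64)) = 7^6 = 117649 multiplications
Savings: 140608 - 117649 = 22959 multiplications

Standard: 140608 multiplications (52^3). Strassen: 117649 multiplications (7^6, after padding to 64x64). Strassen reduces 8 recursive multiplications to 7 at each level.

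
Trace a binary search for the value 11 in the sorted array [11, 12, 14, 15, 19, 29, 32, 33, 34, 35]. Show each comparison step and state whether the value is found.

Binary search for 11 in [11, 12, 14, 15, 19, 29, 32, 33, 34, 35]:

lo=0, hi=9, mid=4, arr[mid]=19 -> 19 > 11, search left half
lo=0, hi=3, mid=1, arr[mid]=12 -> 12 > 11, search left half
lo=0, hi=0, mid=0, arr[mid]=11 -> Found target at index 0!

Binary search finds 11 at index 0 after 3 comparisons. The search repeatedly halves the search space by comparing with the middle element.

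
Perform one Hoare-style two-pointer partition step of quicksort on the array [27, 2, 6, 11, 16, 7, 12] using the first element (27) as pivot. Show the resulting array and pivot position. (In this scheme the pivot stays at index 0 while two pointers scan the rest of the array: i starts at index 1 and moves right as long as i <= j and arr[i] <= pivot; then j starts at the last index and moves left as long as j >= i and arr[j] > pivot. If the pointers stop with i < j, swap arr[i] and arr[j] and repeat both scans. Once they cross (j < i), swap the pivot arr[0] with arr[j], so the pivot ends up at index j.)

Hoare-style two-pointer partition with pivot = 27:

Initial array: [27, 2, 6, 11, 16, 7, 12]

Pointers start at i = 1, j = 6.
i ends at 7, j ends at 6: the pointers have crossed (j < i), so scanning stops.

Swap pivot arr[0] with arr[6] to place pivot at position 6: [12, 2, 6, 11, 16, 7, 27]
Pivot position: 6

After partitioning with pivot 27, the array becomes [12, 2, 6, 11, 16, 7, 27]. The pivot is placed at index 6. All elements to the left of the pivot are <= 27, and all elements to the right are > 27.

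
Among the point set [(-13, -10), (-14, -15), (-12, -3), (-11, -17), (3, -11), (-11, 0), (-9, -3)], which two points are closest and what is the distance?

Computing all pairwise distances among 7 points:

d((-13, -10), (-14, -15)) = 5.099
d((-13, -10), (-12, -3)) = 7.0711
d((-13, -10), (-11, -17)) = 7.2801
d((-13, -10), (3, -11)) = 16.0312
d((-13, -10), (-11, 0)) = 10.198
d((-13, -10), (-9, -3)) = 8.0623
d((-14, -15), (-12, -3)) = 12.1655
d((-14, -15), (-11, -17)) = 3.6056
d((-14, -15), (3, -11)) = 17.4642
d((-14, -15), (-11, 0)) = 15.2971
d((-14, -15), (-9, -3)) = 13.0
d((-12, -3), (-11, -17)) = 14.0357
d((-12, -3), (3, -11)) = 17.0
d((-12, -3), (-11, 0)) = 3.1623
d((-12, -3), (-9, -3)) = 3.0 <-- minimum
d((-11, -17), (3, -11)) = 15.2315
d((-11, -17), (-11, 0)) = 17.0
d((-11, -17), (-9, -3)) = 14.1421
d((3, -11), (-11, 0)) = 17.8045
d((3, -11), (-9, -3)) = 14.4222
d((-11, 0), (-9, -3)) = 3.6056

Closest pair: (-12, -3) and (-9, -3) with distance 3.0

The closest pair is (-12, -3) and (-9, -3) with Euclidean distance 3.0. For 7 points, brute-force pairwise comparison is shown above. For large n, the divide-and-conquer algorithm (sort by x, recurse on halves, check the dividing strip) achieves O(n log n).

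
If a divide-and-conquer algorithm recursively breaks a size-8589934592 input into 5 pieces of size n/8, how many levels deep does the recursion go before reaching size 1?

For divide and conquer with division factor 8:

Problem sizes at each level:
Level 0: 8589934592
Level 1: 1073741824
Level 2: 134217728
Level 3: 16777216
Level 4: 2097152
Level 5: 262144
Level 6: 32768
Level 7: 4096
Level 8: 512
Level 9: 64
Level 10: 8
Level 11: 1

The root is level 0 and the size-1 base case is level 11 (the tree spans levels 0 through 11, i.e. 12 levels counting the root), so the depth is the number of divisions: log_8(8589934592) = 11

The recursion tree depth is log_8(8589934592) = 11. At each level, the problem size is divided by 8, so it takes 11 divisions to reduce to a base case of size 1. The algorithm makes 5 recursive calls at each level.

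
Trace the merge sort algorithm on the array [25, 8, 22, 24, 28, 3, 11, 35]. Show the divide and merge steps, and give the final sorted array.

Merge sort trace:

Split: [25, 8, 22, 24, 28, 3, 11, 35] -> [25, 8, 22, 24] and [28, 3, 11, 35]
  Split: [25, 8, 22, 24] -> [25, 8] and [22, 24]
    Split: [25, 8] -> [25] and [8]
    Merge: [25] + [8] -> [8, 25]
    Split: [22, 24] -> [22] and [24]
    Merge: [22] + [24] -> [22, 24]
  Merge: [8, 25] + [22, 24] -> [8, 22, 24, 25]
  Split: [28, 3, 11, 35] -> [28, 3] and [11, 35]
    Split: [28, 3] -> [28] and [3]
    Merge: [28] + [3] -> [3, 28]
    Split: [11, 35] -> [11] and [35]
    Merge: [11] + [35] -> [11, 35]
  Merge: [3, 28] + [11, 35] -> [3, 11, 28, 35]
Merge: [8, 22, 24, 25] + [3, 11, 28, 35] -> [3, 8, 11, 22, 24, 25, 28, 35]

Final sorted array: [3, 8, 11, 22, 24, 25, 28, 35]

The merge sort proceeds by recursively splitting the array and merging sorted halves.
After all merges, the sorted array is [3, 8, 11, 22, 24, 25, 28, 35].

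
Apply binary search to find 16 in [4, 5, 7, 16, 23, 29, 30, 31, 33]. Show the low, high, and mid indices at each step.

Binary search for 16 in [4, 5, 7, 16, 23, 29, 30, 31, 33]:

lo=0, hi=8, mid=4, arr[mid]=23 -> 23 > 16, search left half
lo=0, hi=3, mid=1, arr[mid]=5 -> 5 < 16, search right half
lo=2, hi=3, mid=2, arr[mid]=7 -> 7 < 16, search right half
lo=3, hi=3, mid=3, arr[mid]=16 -> Found target at index 3!

Binary search finds 16 at index 3 after 4 comparisons. The search repeatedly halves the search space by comparing with the middle element.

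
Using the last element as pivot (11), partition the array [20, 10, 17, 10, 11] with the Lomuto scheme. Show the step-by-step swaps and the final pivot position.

Lomuto partition with pivot = 11:

Initial array: [20, 10, 17, 10, 11]

arr[0]=20 > 11: no swap
arr[1]=10 <= 11: swap with position 0, array becomes [10, 20, 17, 10, 11]
arr[2]=17 > 11: no swap
arr[3]=10 <= 11: swap with position 1, array becomes [10, 10, 17, 20, 11]

Place pivot at position 2: [10, 10, 11, 20, 17]
Pivot position: 2

After partitioning with pivot 11, the array becomes [10, 10, 11, 20, 17]. The pivot is placed at index 2. All elements to the left of the pivot are <= 11, and all elements to the right are > 11.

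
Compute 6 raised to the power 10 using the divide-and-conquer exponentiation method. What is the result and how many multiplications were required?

Computing 6^10 by squaring (build up from 6^1; each line after the first costs one multiplication):

6^1 = 6
6^2 = (6^1)^2 = 6^2 = 36
6^4 = (6^2)^2 = 36^2 = 1296
6^5 = 6 * 6^4 = 6 * 1296 = 7776
6^10 = (6^5)^2 = 7776^2 = 60466176

Result: 60466176
Multiplications needed: 4 (4 lines after 6^1)

6^10 = 60466176. Using exponentiation by squaring, this requires 4 multiplications. The key idea: if the exponent is even, square the half-power; if odd, multiply by the base once.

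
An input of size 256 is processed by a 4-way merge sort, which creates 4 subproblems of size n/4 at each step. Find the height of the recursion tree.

For divide and conquer with division factor 4:

Problem sizes at each level:
Level 0: 256
Level 1: 64
Level 2: 16
Level 3: 4
Level 4: 1

The root is level 0 and the size-1 base case is level 4 (the tree spans levels 0 through 4, i.e. 5 levels counting the root), so the depth is the number of divisions: log_4(256) = 4

The recursion tree depth is log_4(256) = 4. At each level, the problem size is divided by 4, so it takes 4 divisions to reduce to a base case of size 1. The algorithm makes 4 recursive calls at each level.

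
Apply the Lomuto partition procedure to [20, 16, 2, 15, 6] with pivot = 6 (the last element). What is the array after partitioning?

Lomuto partition with pivot = 6:

Initial array: [20, 16, 2, 15, 6]

arr[0]=20 > 6: no swap
arr[1]=16 > 6: no swap
arr[2]=2 <= 6: swap with position 0, array becomes [2, 16, 20, 15, 6]
arr[3]=15 > 6: no swap

Place pivot at position 1: [2, 6, 20, 15, 16]
Pivot position: 1

After partitioning with pivot 6, the array becomes [2, 6, 20, 15, 16]. The pivot is placed at index 1. All elements to the left of the pivot are <= 6, and all elements to the right are > 6.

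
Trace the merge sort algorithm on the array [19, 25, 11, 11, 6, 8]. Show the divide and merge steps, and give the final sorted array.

Merge sort trace:

Split: [19, 25, 11, 11, 6, 8] -> [19, 25, 11] and [11, 6, 8]
  Split: [19, 25, 11] -> [19] and [25, 11]
    Split: [25, 11] -> [25] and [11]
    Merge: [25] + [11] -> [11, 25]
  Merge: [19] + [11, 25] -> [11, 19, 25]
  Split: [11, 6, 8] -> [11] and [6, 8]
    Split: [6, 8] -> [6] and [8]
    Merge: [6] + [8] -> [6, 8]
  Merge: [11] + [6, 8] -> [6, 8, 11]
Merge: [11, 19, 25] + [6, 8, 11] -> [6, 8, 11, 11, 19, 25]

Final sorted array: [6, 8, 11, 11, 19, 25]

The merge sort proceeds by recursively splitting the array and merging sorted halves.
After all merges, the sorted array is [6, 8, 11, 11, 19, 25].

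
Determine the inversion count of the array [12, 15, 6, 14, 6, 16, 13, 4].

Finding inversions in [12, 15, 6, 14, 6, 16, 13, 4]:

(0, 2): arr[0]=12 > arr[2]=6
(0, 4): arr[0]=12 > arr[4]=6
(0, 7): arr[0]=12 > arr[7]=4
(1, 2): arr[1]=15 > arr[2]=6
(1, 3): arr[1]=15 > arr[3]=14
(1, 4): arr[1]=15 > arr[4]=6
(1, 6): arr[1]=15 > arr[6]=13
(1, 7): arr[1]=15 > arr[7]=4
(2, 7): arr[2]=6 > arr[7]=4
(3, 4): arr[3]=14 > arr[4]=6
(3, 6): arr[3]=14 > arr[6]=13
(3, 7): arr[3]=14 > arr[7]=4
(4, 7): arr[4]=6 > arr[7]=4
(5, 6): arr[5]=16 > arr[6]=13
(5, 7): arr[5]=16 > arr[7]=4
(6, 7): arr[6]=13 > arr[7]=4

Total inversions: 16

The array has 16 inversion(s): (0,2), (0,4), (0,7), (1,2), (1,3), (1,4), (1,6), (1,7), (2,7), (3,4), (3,6), (3,7), (4,7), (5,6), (5,7), (6,7). Each pair (i,j) satisfies i < j and arr[i] > arr[j].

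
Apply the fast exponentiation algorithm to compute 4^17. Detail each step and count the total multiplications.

Computing 4^17 by squaring (build up from 4^1; each line after the first costs one multiplication):

4^1 = 4
4^2 = (4^1)^2 = 4^2 = 16
4^4 = (4^2)^2 = 16^2 = 256
4^8 = (4^4)^2 = 256^2 = 65536
4^16 = (4^8)^2 = 65536^2 = 4294967296
4^17 = 4 * 4^16 = 4 * 4294967296 = 17179869184

Result: 17179869184
Multiplications needed: 5 (5 lines after 4^1)

4^17 = 17179869184. Using exponentiation by squaring, this requires 5 multiplications. The key idea: if the exponent is even, square the half-power; if odd, multiply by the base once.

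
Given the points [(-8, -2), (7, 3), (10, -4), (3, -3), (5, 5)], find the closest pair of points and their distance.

Computing all pairwise distances among 5 points:

d((-8, -2), (7, 3)) = 15.8114
d((-8, -2), (10, -4)) = 18.1108
d((-8, -2), (3, -3)) = 11.0454
d((-8, -2), (5, 5)) = 14.7648
d((7, 3), (10, -4)) = 7.6158
d((7, 3), (3, -3)) = 7.2111
d((7, 3), (5, 5)) = 2.8284 <-- minimum
d((10, -4), (3, -3)) = 7.0711
d((10, -4), (5, 5)) = 10.2956
d((3, -3), (5, 5)) = 8.2462

Closest pair: (7, 3) and (5, 5) with distance 2.8284

The closest pair is (7, 3) and (5, 5) with Euclidean distance 2.8284. For 5 points, brute-force pairwise comparison is shown above. For large n, the divide-and-conquer algorithm (sort by x, recurse on halves, check the dividing strip) achieves O(n log n).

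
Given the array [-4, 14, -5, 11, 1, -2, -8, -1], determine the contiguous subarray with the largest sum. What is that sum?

Using Kadane's algorithm on [-4, 14, -5, 11, 1, -2, -8, -1]:

Scanning through the array:
Position 1 (value 14): max_ending_here = 14, max_so_far = 14
Position 2 (value -5): max_ending_here = 9, max_so_far = 14
Position 3 (value 11): max_ending_here = 20, max_so_far = 20
Position 4 (value 1): max_ending_here = 21, max_so_far = 21
Position 5 (value -2): max_ending_here = 19, max_so_far = 21
Position 6 (value -8): max_ending_here = 11, max_so_far = 21
Position 7 (value -1): max_ending_here = 10, max_so_far = 21

Maximum subarray: [14, -5, 11, 1]
Maximum sum: 21

The maximum subarray is [14, -5, 11, 1] with sum 21. This subarray runs from index 1 to index 4.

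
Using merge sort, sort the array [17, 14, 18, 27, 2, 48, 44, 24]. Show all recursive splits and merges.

Merge sort trace:

Split: [17, 14, 18, 27, 2, 48, 44, 24] -> [17, 14, 18, 27] and [2, 48, 44, 24]
  Split: [17, 14, 18, 27] -> [17, 14] and [18, 27]
    Split: [17, 14] -> [17] and [14]
    Merge: [17] + [14] -> [14, 17]
    Split: [18, 27] -> [18] and [27]
    Merge: [18] + [27] -> [18, 27]
  Merge: [14, 17] + [18, 27] -> [14, 17, 18, 27]
  Split: [2, 48, 44, 24] -> [2, 48] and [44, 24]
    Split: [2, 48] -> [2] and [48]
    Merge: [2] + [48] -> [2, 48]
    Split: [44, 24] -> [44] and [24]
    Merge: [44] + [24] -> [24, 44]
  Merge: [2, 48] + [24, 44] -> [2, 24, 44, 48]
Merge: [14, 17, 18, 27] + [2, 24, 44, 48] -> [2, 14, 17, 18, 24, 27, 44, 48]

Final sorted array: [2, 14, 17, 18, 24, 27, 44, 48]

The merge sort proceeds by recursively splitting the array and merging sorted halves.
After all merges, the sorted array is [2, 14, 17, 18, 24, 27, 44, 48].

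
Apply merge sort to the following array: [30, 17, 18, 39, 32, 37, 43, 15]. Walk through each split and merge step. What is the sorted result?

Merge sort trace:

Split: [30, 17, 18, 39, 32, 37, 43, 15] -> [30, 17, 18, 39] and [32, 37, 43, 15]
  Split: [30, 17, 18, 39] -> [30, 17] and [18, 39]
    Split: [30, 17] -> [30] and [17]
    Merge: [30] + [17] -> [17, 30]
    Split: [18, 39] -> [18] and [39]
    Merge: [18] + [39] -> [18, 39]
  Merge: [17, 30] + [18, 39] -> [17, 18, 30, 39]
  Split: [32, 37, 43, 15] -> [32, 37] and [43, 15]
    Split: [32, 37] -> [32] and [37]
    Merge: [32] + [37] -> [32, 37]
    Split: [43, 15] -> [43] and [15]
    Merge: [43] + [15] -> [15, 43]
  Merge: [32, 37] + [15, 43] -> [15, 32, 37, 43]
Merge: [17, 18, 30, 39] + [15, 32, 37, 43] -> [15, 17, 18, 30, 32, 37, 39, 43]

Final sorted array: [15, 17, 18, 30, 32, 37, 39, 43]

The merge sort proceeds by recursively splitting the array and merging sorted halves.
After all merges, the sorted array is [15, 17, 18, 30, 32, 37, 39, 43].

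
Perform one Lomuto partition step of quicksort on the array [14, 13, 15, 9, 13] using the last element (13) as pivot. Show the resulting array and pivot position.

Lomuto partition with pivot = 13:

Initial array: [14, 13, 15, 9, 13]

arr[0]=14 > 13: no swap
arr[1]=13 <= 13: swap with position 0, array becomes [13, 14, 15, 9, 13]
arr[2]=15 > 13: no swap
arr[3]=9 <= 13: swap with position 1, array becomes [13, 9, 15, 14, 13]

Place pivot at position 2: [13, 9, 13, 14, 15]
Pivot position: 2

After partitioning with pivot 13, the array becomes [13, 9, 13, 14, 15]. The pivot is placed at index 2. All elements to the left of the pivot are <= 13, and all elements to the right are > 13.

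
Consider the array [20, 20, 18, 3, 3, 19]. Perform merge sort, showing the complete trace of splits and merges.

Merge sort trace:

Split: [20, 20, 18, 3, 3, 19] -> [20, 20, 18] and [3, 3, 19]
  Split: [20, 20, 18] -> [20] and [20, 18]
    Split: [20, 18] -> [20] and [18]
    Merge: [20] + [18] -> [18, 20]
  Merge: [20] + [18, 20] -> [18, 20, 20]
  Split: [3, 3, 19] -> [3] and [3, 19]
    Split: [3, 19] -> [3] and [19]
    Merge: [3] + [19] -> [3, 19]
  Merge: [3] + [3, 19] -> [3, 3, 19]
Merge: [18, 20, 20] + [3, 3, 19] -> [3, 3, 18, 19, 20, 20]

Final sorted array: [3, 3, 18, 19, 20, 20]

The merge sort proceeds by recursively splitting the array and merging sorted halves.
After all merges, the sorted array is [3, 3, 18, 19, 20, 20].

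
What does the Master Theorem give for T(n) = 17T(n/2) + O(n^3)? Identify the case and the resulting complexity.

Master Theorem for T(n) = 17T(n/2) + O(n^3):

a = 17, b = 2, c = 3
log_b(a) = log_2(17) = 4.0875

Case 1: c = 3 < log_2(17) = 4.0875
T(n) = O(n^(log_2 17))

For T(n) = 17T(n/2) + O(n^3): log_2(17) = 4.0875. This is Case 1 of the Master Theorem (c < log_b(a), work dominated by leaves), giving O(n^(log_2 17)).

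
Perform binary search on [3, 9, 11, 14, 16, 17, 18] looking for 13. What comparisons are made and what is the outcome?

Binary search for 13 in [3, 9, 11, 14, 16, 17, 18]:

lo=0, hi=6, mid=3, arr[mid]=14 -> 14 > 13, search left half
lo=0, hi=2, mid=1, arr[mid]=9 -> 9 < 13, search right half
lo=2, hi=2, mid=2, arr[mid]=11 -> 11 < 13, search right half
lo=3 > hi=2, target 13 not found

Binary search determines that 13 is not in the array after 3 comparisons. The search space was exhausted without finding the target.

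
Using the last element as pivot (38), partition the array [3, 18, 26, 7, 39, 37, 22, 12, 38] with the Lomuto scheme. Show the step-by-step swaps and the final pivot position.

Lomuto partition with pivot = 38:

Initial array: [3, 18, 26, 7, 39, 37, 22, 12, 38]

arr[0]=3 <= 38: swap with position 0, array becomes [3, 18, 26, 7, 39, 37, 22, 12, 38]
arr[1]=18 <= 38: swap with position 1, array becomes [3, 18, 26, 7, 39, 37, 22, 12, 38]
arr[2]=26 <= 38: swap with position 2, array becomes [3, 18, 26, 7, 39, 37, 22, 12, 38]
arr[3]=7 <= 38: swap with position 3, array becomes [3, 18, 26, 7, 39, 37, 22, 12, 38]
arr[4]=39 > 38: no swap
arr[5]=37 <= 38: swap with position 4, array becomes [3, 18, 26, 7, 37, 39, 22, 12, 38]
arr[6]=22 <= 38: swap with position 5, array becomes [3, 18, 26, 7, 37, 22, 39, 12, 38]
arr[7]=12 <= 38: swap with position 6, array becomes [3, 18, 26, 7, 37, 22, 12, 39, 38]

Place pivot at position 7: [3, 18, 26, 7, 37, 22, 12, 38, 39]
Pivot position: 7

After partitioning with pivot 38, the array becomes [3, 18, 26, 7, 37, 22, 12, 38, 39]. The pivot is placed at index 7. All elements to the left of the pivot are <= 38, and all elements to the right are > 38.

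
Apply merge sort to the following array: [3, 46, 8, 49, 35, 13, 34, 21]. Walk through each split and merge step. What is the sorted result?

Merge sort trace:

Split: [3, 46, 8, 49, 35, 13, 34, 21] -> [3, 46, 8, 49] and [35, 13, 34, 21]
  Split: [3, 46, 8, 49] -> [3, 46] and [8, 49]
    Split: [3, 46] -> [3] and [46]
    Merge: [3] + [46] -> [3, 46]
    Split: [8, 49] -> [8] and [49]
    Merge: [8] + [49] -> [8, 49]
  Merge: [3, 46] + [8, 49] -> [3, 8, 46, 49]
  Split: [35, 13, 34, 21] -> [35, 13] and [34, 21]
    Split: [35, 13] -> [35] and [13]
    Merge: [35] + [13] -> [13, 35]
    Split: [34, 21] -> [34] and [21]
    Merge: [34] + [21] -> [21, 34]
  Merge: [13, 35] + [21, 34] -> [13, 21, 34, 35]
Merge: [3, 8, 46, 49] + [13, 21, 34, 35] -> [3, 8, 13, 21, 34, 35, 46, 49]

Final sorted array: [3, 8, 13, 21, 34, 35, 46, 49]

The merge sort proceeds by recursively splitting the array and merging sorted halves.
After all merges, the sorted array is [3, 8, 13, 21, 34, 35, 46, 49].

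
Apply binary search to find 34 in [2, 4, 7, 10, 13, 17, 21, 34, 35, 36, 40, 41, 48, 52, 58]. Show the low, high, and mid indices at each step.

Binary search for 34 in [2, 4, 7, 10, 13, 17, 21, 34, 35, 36, 40, 41, 48, 52, 58]:

lo=0, hi=14, mid=7, arr[mid]=34 -> Found target at index 7!

Binary search finds 34 at index 7 after 1 comparisons. The search repeatedly halves the search space by comparing with the middle element.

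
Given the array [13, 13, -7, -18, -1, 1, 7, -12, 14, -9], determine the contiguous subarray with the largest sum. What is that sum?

Using Kadane's algorithm on [13, 13, -7, -18, -1, 1, 7, -12, 14, -9]:

Scanning through the array:
Position 1 (value 13): max_ending_here = 26, max_so_far = 26
Position 2 (value -7): max_ending_here = 19, max_so_far = 26
Position 3 (value -18): max_ending_here = 1, max_so_far = 26
Position 4 (value -1): max_ending_here = 0, max_so_far = 26
Position 5 (value 1): max_ending_here = 1, max_so_far = 26
Position 6 (value 7): max_ending_here = 8, max_so_far = 26
Position 7 (value -12): max_ending_here = -4, max_so_far = 26
Position 8 (value 14): max_ending_here = 14, max_so_far = 26
Position 9 (value -9): max_ending_here = 5, max_so_far = 26

Maximum subarray: [13, 13]
Maximum sum: 26

The maximum subarray is [13, 13] with sum 26. This subarray runs from index 0 to index 1.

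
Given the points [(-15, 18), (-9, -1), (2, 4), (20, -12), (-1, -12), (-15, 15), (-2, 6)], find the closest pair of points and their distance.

Computing all pairwise distances among 7 points:

d((-15, 18), (-9, -1)) = 19.9249
d((-15, 18), (2, 4)) = 22.0227
d((-15, 18), (20, -12)) = 46.0977
d((-15, 18), (-1, -12)) = 33.1059
d((-15, 18), (-15, 15)) = 3.0 <-- minimum
d((-15, 18), (-2, 6)) = 17.6918
d((-9, -1), (2, 4)) = 12.083
d((-9, -1), (20, -12)) = 31.0161
d((-9, -1), (-1, -12)) = 13.6015
d((-9, -1), (-15, 15)) = 17.088
d((-9, -1), (-2, 6)) = 9.8995
d((2, 4), (20, -12)) = 24.0832
d((2, 4), (-1, -12)) = 16.2788
d((2, 4), (-15, 15)) = 20.2485
d((2, 4), (-2, 6)) = 4.4721
d((20, -12), (-1, -12)) = 21.0
d((20, -12), (-15, 15)) = 44.2041
d((20, -12), (-2, 6)) = 28.4253
d((-1, -12), (-15, 15)) = 30.4138
d((-1, -12), (-2, 6)) = 18.0278
d((-15, 15), (-2, 6)) = 15.8114

Closest pair: (-15, 18) and (-15, 15) with distance 3.0

The closest pair is (-15, 18) and (-15, 15) with Euclidean distance 3.0. For 7 points, brute-force pairwise comparison is shown above. For large n, the divide-and-conquer algorithm (sort by x, recurse on halves, check the dividing strip) achieves O(n log n).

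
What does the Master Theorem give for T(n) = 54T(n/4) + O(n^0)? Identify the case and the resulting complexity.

Master Theorem for T(n) = 54T(n/4) + O(n^0):

a = 54, b = 4, c = 0
log_b(a) = log_4(54) = 2.8774

Case 1: c = 0 < log_4(54) = 2.8774
T(n) = O(n^(log_4 54))

For T(n) = 54T(n/4) + O(n^0): log_4(54) = 2.8774. This is Case 1 of the Master Theorem (c < log_b(a), work dominated by leaves), giving O(n^(log_4 54)).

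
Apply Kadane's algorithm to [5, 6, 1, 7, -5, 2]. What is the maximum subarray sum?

Using Kadane's algorithm on [5, 6, 1, 7, -5, 2]:

Scanning through the array:
Position 1 (value 6): max_ending_here = 11, max_so_far = 11
Position 2 (value 1): max_ending_here = 12, max_so_far = 12
Position 3 (value 7): max_ending_here = 19, max_so_far = 19
Position 4 (value -5): max_ending_here = 14, max_so_far = 19
Position 5 (value 2): max_ending_here = 16, max_so_far = 19

Maximum subarray: [5, 6, 1, 7]
Maximum sum: 19

The maximum subarray is [5, 6, 1, 7] with sum 19. This subarray runs from index 0 to index 3.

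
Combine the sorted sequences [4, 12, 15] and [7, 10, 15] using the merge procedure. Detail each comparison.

Merging process:

Compare 4 vs 7: take 4 from left. Merged: [4]
Compare 12 vs 7: take 7 from right. Merged: [4, 7]
Compare 12 vs 10: take 10 from right. Merged: [4, 7, 10]
Compare 12 vs 15: take 12 from left. Merged: [4, 7, 10, 12]
Compare 15 vs 15: take 15 from left. Merged: [4, 7, 10, 12, 15]
Append remaining from right: [15]. Merged: [4, 7, 10, 12, 15, 15]

Final merged array: [4, 7, 10, 12, 15, 15]
Total comparisons: 5

The merged array is [4, 7, 10, 12, 15, 15], requiring 5 comparisons. The merge step runs in O(n) time where n is the total number of elements.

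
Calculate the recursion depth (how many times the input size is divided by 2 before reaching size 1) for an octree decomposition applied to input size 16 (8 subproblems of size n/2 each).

For divide and conquer with division factor 2:

Problem sizes at each level:
Level 0: 16
Level 1: 8
Level 2: 4
Level 3: 2
Level 4: 1

The root is level 0 and the size-1 base case is level 4 (the tree spans levels 0 through 4, i.e. 5 levels counting the root), so the depth is the number of divisions: log_2(16) = 4

The recursion tree depth is log_2(16) = 4. At each level, the problem size is divided by 2, so it takes 4 divisions to reduce to a base case of size 1. The algorithm makes 8 recursive calls at each level.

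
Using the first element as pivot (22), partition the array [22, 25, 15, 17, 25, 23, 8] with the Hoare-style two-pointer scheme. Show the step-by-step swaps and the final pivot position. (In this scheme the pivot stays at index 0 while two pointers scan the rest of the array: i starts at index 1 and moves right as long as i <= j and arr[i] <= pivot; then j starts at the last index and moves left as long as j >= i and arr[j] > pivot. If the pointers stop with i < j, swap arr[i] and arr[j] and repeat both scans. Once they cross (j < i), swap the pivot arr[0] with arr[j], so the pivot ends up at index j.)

Hoare-style two-pointer partition with pivot = 22:

Initial array: [22, 25, 15, 17, 25, 23, 8]

Pointers start at i = 1, j = 6.
i stops at index 1 (arr[1]=25 > 22), j stops at index 6 (arr[6]=8 <= 22): swap arr[1] and arr[6], array becomes [22, 8, 15, 17, 25, 23, 25]
i ends at 4, j ends at 3: the pointers have crossed (j < i), so scanning stops.

Swap pivot arr[0] with arr[3] to place pivot at position 3: [17, 8, 15, 22, 25, 23, 25]
Pivot position: 3

After partitioning with pivot 22, the array becomes [17, 8, 15, 22, 25, 23, 25]. The pivot is placed at index 3. All elements to the left of the pivot are <= 22, and all elements to the right are > 22.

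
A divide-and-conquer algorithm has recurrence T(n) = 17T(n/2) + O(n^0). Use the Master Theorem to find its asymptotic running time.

Master Theorem for T(n) = 17T(n/2) + O(n^0):

a = 17, b = 2, c = 0
log_b(a) = log_2(17) = 4.0875

Case 1: c = 0 < log_2(17) = 4.0875
T(n) = O(n^(log_2 17))

For T(n) = 17T(n/2) + O(n^0): log_2(17) = 4.0875. This is Case 1 of the Master Theorem (c < log_b(a), work dominated by leaves), giving O(n^(log_2 17)).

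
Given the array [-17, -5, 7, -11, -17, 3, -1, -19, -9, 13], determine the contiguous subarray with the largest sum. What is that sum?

Using Kadane's algorithm on [-17, -5, 7, -11, -17, 3, -1, -19, -9, 13]:

Scanning through the array:
Position 1 (value -5): max_ending_here = -5, max_so_far = -5
Position 2 (value 7): max_ending_here = 7, max_so_far = 7
Position 3 (value -11): max_ending_here = -4, max_so_far = 7
Position 4 (value -17): max_ending_here = -17, max_so_far = 7
Position 5 (value 3): max_ending_here = 3, max_so_far = 7
Position 6 (value -1): max_ending_here = 2, max_so_far = 7
Position 7 (value -19): max_ending_here = -17, max_so_far = 7
Position 8 (value -9): max_ending_here = -9, max_so_far = 7
Position 9 (value 13): max_ending_here = 13, max_so_far = 13

Maximum subarray: [13]
Maximum sum: 13

The maximum subarray is [13] with sum 13. This subarray runs from index 9 to index 9.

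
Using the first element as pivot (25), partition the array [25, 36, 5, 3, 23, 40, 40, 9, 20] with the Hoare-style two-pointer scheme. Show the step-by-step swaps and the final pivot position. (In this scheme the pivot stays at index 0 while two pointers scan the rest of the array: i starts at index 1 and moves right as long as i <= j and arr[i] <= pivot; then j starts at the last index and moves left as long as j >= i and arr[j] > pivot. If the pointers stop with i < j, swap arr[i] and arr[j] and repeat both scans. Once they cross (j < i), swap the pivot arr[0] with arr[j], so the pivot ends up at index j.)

Hoare-style two-pointer partition with pivot = 25:

Initial array: [25, 36, 5, 3, 23, 40, 40, 9, 20]

Pointers start at i = 1, j = 8.
i stops at index 1 (arr[1]=36 > 25), j stops at index 8 (arr[8]=20 <= 25): swap arr[1] and arr[8], array becomes [25, 20, 5, 3, 23, 40, 40, 9, 36]
i stops at index 5 (arr[5]=40 > 25), j stops at index 7 (arr[7]=9 <= 25): swap arr[5] and arr[7], array becomes [25, 20, 5, 3, 23, 9, 40, 40, 36]
i ends at 6, j ends at 5: the pointers have crossed (j < i), so scanning stops.

Swap pivot arr[0] with arr[5] to place pivot at position 5: [9, 20, 5, 3, 23, 25, 40, 40, 36]
Pivot position: 5

After partitioning with pivot 25, the array becomes [9, 20, 5, 3, 23, 25, 40, 40, 36]. The pivot is placed at index 5. All elements to the left of the pivot are <= 25, and all elements to the right are > 25.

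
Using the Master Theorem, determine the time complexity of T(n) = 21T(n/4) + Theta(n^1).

Master Theorem for T(n) = 21T(n/4) + O(n^1):

a = 21, b = 4, c = 1
log_b(a) = log_4(21) = 2.1962

Case 1: c = 1 < log_4(21) = 2.1962
T(n) = O(n^(log_4 21))

For T(n) = 21T(n/4) + O(n^1): log_4(21) = 2.1962. This is Case 1 of the Master Theorem (c < log_b(a), work dominated by leaves), giving O(n^(log_4 21)).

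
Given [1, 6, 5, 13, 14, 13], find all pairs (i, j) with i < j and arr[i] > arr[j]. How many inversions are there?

Finding inversions in [1, 6, 5, 13, 14, 13]:

(1, 2): arr[1]=6 > arr[2]=5
(4, 5): arr[4]=14 > arr[5]=13

Total inversions: 2

The array has 2 inversion(s): (1,2), (4,5). Each pair (i,j) satisfies i < j and arr[i] > arr[j].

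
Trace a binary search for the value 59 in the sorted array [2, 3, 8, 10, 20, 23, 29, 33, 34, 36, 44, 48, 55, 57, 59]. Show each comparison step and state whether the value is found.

Binary search for 59 in [2, 3, 8, 10, 20, 23, 29, 33, 34, 36, 44, 48, 55, 57, 59]:

lo=0, hi=14, mid=7, arr[mid]=33 -> 33 < 59, search right half
lo=8, hi=14, mid=11, arr[mid]=48 -> 48 < 59, search right half
lo=12, hi=14, mid=13, arr[mid]=57 -> 57 < 59, search right half
lo=14, hi=14, mid=14, arr[mid]=59 -> Found target at index 14!

Binary search finds 59 at index 14 after 4 comparisons. The search repeatedly halves the search space by comparing with the middle element.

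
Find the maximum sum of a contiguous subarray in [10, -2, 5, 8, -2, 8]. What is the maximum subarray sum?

Using Kadane's algorithm on [10, -2, 5, 8, -2, 8]:

Scanning through the array:
Position 1 (value -2): max_ending_here = 8, max_so_far = 10
Position 2 (value 5): max_ending_here = 13, max_so_far = 13
Position 3 (value 8): max_ending_here = 21, max_so_far = 21
Position 4 (value -2): max_ending_here = 19, max_so_far = 21
Position 5 (value 8): max_ending_here = 27, max_so_far = 27

Maximum subarray: [10, -2, 5, 8, -2, 8]
Maximum sum: 27

The maximum subarray is [10, -2, 5, 8, -2, 8] with sum 27. This subarray runs from index 0 to index 5.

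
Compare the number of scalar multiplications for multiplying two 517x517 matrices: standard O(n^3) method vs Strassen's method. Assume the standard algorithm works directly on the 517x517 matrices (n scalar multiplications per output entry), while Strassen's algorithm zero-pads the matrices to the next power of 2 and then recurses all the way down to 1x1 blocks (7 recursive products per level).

Matrix multiplication for 517x517 matrices:

Strassen's algorithm requires power-of-2 dimensions. Pad 517x517 to 1024x1024 (next power of 2).

Standard algorithm: 517^3 = 138188413 multiplications
Strassen's algorithm: 7^(log2(1024)) = 7^10 = 282475249 multiplications
Difference: 138188413 - 282475249 = -144286836 (Strassen uses MORE here due to padding overhead — for small or just-over-power-of-2 n, padding can outweigh the per-level savings)

Standard: 138188413 multiplications (517^3). Strassen: 282475249 multiplications (7^10, after padding to 1024x1024). Strassen reduces 8 recursive multiplications to 7 at each level.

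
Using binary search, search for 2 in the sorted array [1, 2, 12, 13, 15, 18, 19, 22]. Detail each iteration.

Binary search for 2 in [1, 2, 12, 13, 15, 18, 19, 22]:

lo=0, hi=7, mid=3, arr[mid]=13 -> 13 > 2, search left half
lo=0, hi=2, mid=1, arr[mid]=2 -> Found target at index 1!

Binary search finds 2 at index 1 after 2 comparisons. The search repeatedly halves the search space by comparing with the middle element.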